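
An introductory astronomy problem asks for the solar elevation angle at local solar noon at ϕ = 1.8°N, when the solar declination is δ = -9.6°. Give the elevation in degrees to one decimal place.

78.6°

At local noon the hour angle is zero, so the zenith angle equals |ϕ − δ| = |+1.8° − (-9.600°)| = 11.400°.
Elevation = 90° − 11.400° = 78.6°.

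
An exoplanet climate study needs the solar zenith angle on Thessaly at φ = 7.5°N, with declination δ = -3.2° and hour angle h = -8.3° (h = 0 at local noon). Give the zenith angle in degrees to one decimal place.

cos θ_z = sin φ sin δ + cos φ cos δ cos h = -0.007286 + 0.979531 = 0.972245.
θ_z = arccos(0.972245) = 13.5°.

θ_z = 13.5°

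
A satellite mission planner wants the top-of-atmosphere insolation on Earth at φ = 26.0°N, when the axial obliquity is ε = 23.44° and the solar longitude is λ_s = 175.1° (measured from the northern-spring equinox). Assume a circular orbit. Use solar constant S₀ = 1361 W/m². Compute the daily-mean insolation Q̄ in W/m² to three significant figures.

Solar declination: sin δ = sin ε · sin λ_s = sin 23.44° × sin 175.1° = 0.03398, so δ = +1.947°.
cos H₀ = −tan(+26.0°) tan(+1.947°) = -0.0166, H₀ = 1.5874 rad.
Bracket: H₀ sin φ sin δ + cos φ cos δ sin H₀ = 1.5874×0.43837×0.03398 + 0.89879×0.99942×0.99986 = 0.023646 + 0.898143 = 0.921789.
Q̄ = (S₀/π) × [bracket] = (1361/π) × 0.921789 = 399.3 W/m².

Q̄ ≈ 399 W/m²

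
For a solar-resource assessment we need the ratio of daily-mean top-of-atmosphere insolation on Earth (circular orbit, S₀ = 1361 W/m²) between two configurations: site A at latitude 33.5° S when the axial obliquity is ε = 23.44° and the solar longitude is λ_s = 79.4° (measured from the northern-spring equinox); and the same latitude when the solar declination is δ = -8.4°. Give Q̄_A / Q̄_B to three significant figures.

Q̄_A / Q̄_B ≈ 0.480

— Configuration A (φ=-33.5°):
Solar declination: sin δ = sin ε · sin λ_s = sin 23.44° × sin 79.4° = 0.39100, so δ = +23.017°.
cos H₀ = −tan(-33.5°) tan(+23.017°) = 0.2812, H₀ = 1.2858 rad.
Bracket: H₀ sin φ sin δ + cos φ cos δ sin H₀ = 1.2858×-0.55194×0.39100 + 0.83389×0.92039×0.95965 = -0.277487 + 0.736535 = 0.459048.
Q̄ = (S₀/π) × [bracket] = (1361/π) × 0.459048 = 198.87 W/m².
— Configuration B (φ=-33.5°):
cos H₀ = −tan(-33.5°) tan(-8.400°) = -0.0977, H₀ = 1.6687 rad.
Bracket: H₀ sin φ sin δ + cos φ cos δ sin H₀ = 1.6687×-0.55194×-0.14608 + 0.83389×0.98927×0.99521 = 0.134543 + 0.820991 = 0.955534.
Q̄ = (S₀/π) × [bracket] = (1361/π) × 0.955534 = 413.96 W/m².
Ratio Q̄_A / Q̄_B = 198.87 / 413.96 = 0.4804.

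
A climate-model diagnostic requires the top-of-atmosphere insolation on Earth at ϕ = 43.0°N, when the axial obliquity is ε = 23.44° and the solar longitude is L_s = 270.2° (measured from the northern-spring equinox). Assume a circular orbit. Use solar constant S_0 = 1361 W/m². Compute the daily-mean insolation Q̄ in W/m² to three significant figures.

Solar declination: sin δ = sin ε · sin L_s = sin 23.44° × sin 270.2° = -0.39779, so δ = -23.440°.
cos h₀ = −tan(+43.0°) tan(-23.440°) = 0.4043, h₀ = 1.1546 rad.
Bracket: h₀ sin ϕ sin δ + cos ϕ cos δ sin h₀ = 1.1546×0.68200×-0.39779 + 0.73135×0.91748×0.91462 = -0.313235 + 0.613709 = 0.300474.
Q̄ = (S_0/π) × [bracket] = (1361/π) × 0.300474 = 130.2 W/m².

Q̄ ≈ 130 W/m²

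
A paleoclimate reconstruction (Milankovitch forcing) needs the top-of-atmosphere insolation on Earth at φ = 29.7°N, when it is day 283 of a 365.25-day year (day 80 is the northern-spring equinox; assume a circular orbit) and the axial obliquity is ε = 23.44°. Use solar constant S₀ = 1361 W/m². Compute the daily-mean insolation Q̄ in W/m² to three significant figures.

Q̄ ≈ 328 W/m²

Solar longitude: λ_s = 360° × (283 − 80)/365.25 = 200.082°.
sin δ = sin 23.44° × sin 200.082° = -0.13659, so δ = -7.850°.
cos H₀ = −tan(+29.7°) tan(-7.850°) = 0.0786, H₀ = 1.4921 rad.
Bracket: H₀ sin φ sin δ + cos φ cos δ sin H₀ = 1.4921×0.49546×-0.13659 + 0.86863×0.99063×0.99690 = -0.100978 + 0.857823 = 0.756845.
Q̄ = (S₀/π) × [bracket] = (1361/π) × 0.756845 = 327.9 W/m².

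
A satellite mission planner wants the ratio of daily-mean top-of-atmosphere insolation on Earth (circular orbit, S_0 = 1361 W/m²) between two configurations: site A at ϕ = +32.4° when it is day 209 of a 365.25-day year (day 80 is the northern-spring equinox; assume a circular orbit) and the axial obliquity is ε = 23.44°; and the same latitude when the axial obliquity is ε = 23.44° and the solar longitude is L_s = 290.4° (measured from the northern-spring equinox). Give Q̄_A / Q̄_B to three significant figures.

— Configuration A (ϕ=+32.4°):
Solar longitude: L_s = 360° × (209 − 80)/365.25 = 127.146°.
sin δ = sin 23.44° × sin 127.146° = 0.31708, so δ = +18.486°.
cos h₀ = −tan(+32.4°) tan(+18.486°) = -0.2122, h₀ = 1.7846 rad.
Bracket: h₀ sin ϕ sin δ + cos ϕ cos δ sin h₀ = 1.7846×0.53583×0.31708 + 0.84433×0.94840×0.97723 = 0.303205 + 0.782529 = 1.085734.
Q̄ = (S_0/π) × [bracket] = (1361/π) × 1.085734 = 470.36 W/m².
— Configuration B (ϕ=+32.4°):
Solar declination: sin δ = sin ε · sin L_s = sin 23.44° × sin 290.4° = -0.37284, so δ = -21.891°.
cos h₀ = −tan(+32.4°) tan(-21.891°) = 0.2550, h₀ = 1.3130 rad.
Bracket: h₀ sin ϕ sin δ + cos ϕ cos δ sin h₀ = 1.3130×0.53583×-0.37284 + 0.84433×0.92790×0.96694 = -0.262310 + 0.757553 = 0.495243.
Q̄ = (S_0/π) × [bracket] = (1361/π) × 0.495243 = 214.55 W/m².
Ratio Q̄_A / Q̄_B = 470.36 / 214.55 = 2.192.

Q̄_A / Q̄_B ≈ 2.19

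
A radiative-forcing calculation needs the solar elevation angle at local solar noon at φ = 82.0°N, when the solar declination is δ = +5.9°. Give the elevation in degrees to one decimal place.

At local noon the hour angle is zero, so the zenith angle equals |φ − δ| = |+82.0° − (+5.900°)| = 76.100°.
Elevation = 90° − 76.100° = 13.9°.

13.9°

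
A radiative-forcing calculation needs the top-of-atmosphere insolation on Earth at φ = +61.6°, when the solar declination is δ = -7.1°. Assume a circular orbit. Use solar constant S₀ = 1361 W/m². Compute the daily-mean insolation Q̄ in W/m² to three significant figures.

Q̄ ≈ 136 W/m²

cos H₀ = −tan(+61.6°) tan(-7.100°) = 0.2304, H₀ = 1.3383 rad.
Bracket: H₀ sin φ sin δ + cos φ cos δ sin H₀ = 1.3383×0.87965×-0.12360 + 0.47562×0.99233×0.97310 = -0.145506 + 0.459276 = 0.313770.
Q̄ = (S₀/π) × [bracket] = (1361/π) × 0.313770 = 135.9 W/m².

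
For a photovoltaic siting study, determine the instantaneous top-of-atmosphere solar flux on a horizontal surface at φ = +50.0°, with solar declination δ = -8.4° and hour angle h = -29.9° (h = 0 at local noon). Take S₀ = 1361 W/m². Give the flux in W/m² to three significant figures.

cos θ_z = sin φ sin δ + cos φ cos δ cos h = -0.111906 + 0.551253 = 0.439347.
Flux = S₀ · cos θ_z = 1361 × 0.439347 = 598.0 W/m².

598 W/m²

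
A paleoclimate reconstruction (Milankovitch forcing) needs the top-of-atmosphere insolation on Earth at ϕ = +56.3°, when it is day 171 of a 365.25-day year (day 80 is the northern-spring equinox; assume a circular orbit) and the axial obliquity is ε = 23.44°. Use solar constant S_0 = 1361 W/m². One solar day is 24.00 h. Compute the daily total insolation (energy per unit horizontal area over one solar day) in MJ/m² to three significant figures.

42.7 MJ/m²

Solar longitude: L_s = 360° × (171 − 80)/365.25 = 89.692°.
sin δ = sin 23.44° × sin 89.692° = 0.39778, so δ = +23.440°.
cos h₀ = −tan(+56.3°) tan(+23.440°) = -0.6501, h₀ = 2.2785 rad.
Bracket: h₀ sin ϕ sin δ + cos ϕ cos δ sin h₀ = 2.2785×0.83195×0.39778 + 0.55484×0.91748×0.75985 = 0.754031 + 0.386805 = 1.140836.
Q̄ = (S_0/π) × [bracket] = (1361/π) × 1.140836 = 494.23 W/m².
Daily total = Q̄ × 24.00 h × 3600 s/h = 494.23 × 24.00 × 3600 / 10⁶ = 42.70 MJ/m².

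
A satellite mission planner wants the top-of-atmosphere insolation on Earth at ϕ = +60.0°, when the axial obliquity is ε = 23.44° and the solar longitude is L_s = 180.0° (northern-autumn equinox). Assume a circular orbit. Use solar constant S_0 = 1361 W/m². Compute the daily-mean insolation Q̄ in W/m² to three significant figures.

Q̄ ≈ 217 W/m²

Solar declination: sin δ = sin ε · sin L_s = sin 23.44° × sin 180.0° = 0.00000, so δ = +0.000°.
cos h₀ = −tan(+60.0°) tan(+0.000°) = -0.0000, h₀ = 1.5708 rad.
Bracket: h₀ sin ϕ sin δ + cos ϕ cos δ sin h₀ = 1.5708×0.86603×0.00000 + 0.50000×1.00000×1.00000 = 0.000000 + 0.500000 = 0.500000.
Q̄ = (S_0/π) × [bracket] = (1361/π) × 0.500000 = 216.6 W/m².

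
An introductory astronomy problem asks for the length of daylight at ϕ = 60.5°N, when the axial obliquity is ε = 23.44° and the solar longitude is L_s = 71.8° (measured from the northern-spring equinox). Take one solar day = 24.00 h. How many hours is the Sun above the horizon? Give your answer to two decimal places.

18.16 h

Solar declination: sin δ = sin ε · sin L_s = sin 23.44° × sin 71.8° = 0.37789, so δ = +22.203°.
cos h₀ = −tan ϕ · tan δ = −tan(+60.5°) × tan(+22.203°) = -0.7214, so h₀ = 2.3766 rad = 136.17°.
Daylight = 2h₀/(2π) × 24.00 h = (2.3766/π) × 24.00 = 18.16 h.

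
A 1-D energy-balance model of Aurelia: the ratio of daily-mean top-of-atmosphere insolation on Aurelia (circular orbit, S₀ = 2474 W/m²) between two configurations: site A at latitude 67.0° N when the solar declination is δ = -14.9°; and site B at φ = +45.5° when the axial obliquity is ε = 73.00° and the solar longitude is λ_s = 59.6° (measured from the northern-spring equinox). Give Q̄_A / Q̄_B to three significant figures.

— Configuration A (φ=+67.0°):
cos H₀ = −tan(+67.0°) tan(-14.900°) = 0.6268, H₀ = 0.8933 rad.
Bracket: H₀ sin φ sin δ + cos φ cos δ sin H₀ = 0.8933×0.92050×-0.25713 + 0.39073×0.96638×0.77914 = -0.211434 + 0.294198 = 0.082764.
Q̄ = (S₀/π) × [bracket] = (2474/π) × 0.082764 = 65.177 W/m².
— Configuration B (φ=+45.5°):
Solar declination: sin δ = sin ε · sin λ_s = sin 73.00° × sin 59.6° = 0.82483, so δ = +55.571°.
cos H₀ = −tan(+45.5°) tan(+55.571°) = -1.4846 ≤ −1 ⇒ polar day, H₀ = π.
Bracket: H₀ sin φ sin δ + cos φ cos δ sin H₀ = 3.1416×0.71325×0.82483 + 0.70091×0.56539×0.00000 = 1.848235 + 0.000000 = 1.848235.
Q̄ = (S₀/π) × [bracket] = (2474/π) × 1.848235 = 1455.5 W/m².
Ratio Q̄_A / Q̄_B = 65.177 / 1455.5 = 0.04478.

Q̄_A / Q̄_B ≈ 0.0448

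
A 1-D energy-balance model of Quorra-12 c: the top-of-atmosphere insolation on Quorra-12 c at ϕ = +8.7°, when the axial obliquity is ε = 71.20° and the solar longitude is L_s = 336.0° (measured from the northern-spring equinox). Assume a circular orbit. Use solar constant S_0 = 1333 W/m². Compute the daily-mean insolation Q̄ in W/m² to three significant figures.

Solar declination: sin δ = sin ε · sin L_s = sin 71.20° × sin 336.0° = -0.38504, so δ = -22.646°.
cos h₀ = −tan(+8.7°) tan(-22.646°) = 0.0638, h₀ = 1.5069 rad.
Bracket: h₀ sin ϕ sin δ + cos ϕ cos δ sin h₀ = 1.5069×0.15126×-0.38504 + 0.98849×0.92290×0.99796 = -0.087764 + 0.910416 = 0.822652.
Q̄ = (S_0/π) × [bracket] = (1333/π) × 0.822652 = 349.1 W/m².

Q̄ ≈ 349 W/m²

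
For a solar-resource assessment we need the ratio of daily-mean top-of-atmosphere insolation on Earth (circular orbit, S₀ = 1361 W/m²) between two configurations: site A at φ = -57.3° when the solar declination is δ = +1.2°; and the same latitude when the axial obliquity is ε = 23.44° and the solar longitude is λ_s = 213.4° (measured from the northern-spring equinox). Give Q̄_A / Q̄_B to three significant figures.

Q̄_A / Q̄_B ≈ 0.604

— Configuration A (φ=-57.3°):
cos H₀ = −tan(-57.3°) tan(+1.200°) = 0.0326, H₀ = 1.5382 rad.
Bracket: H₀ sin φ sin δ + cos φ cos δ sin H₀ = 1.5382×-0.84151×0.02094 + 0.54024×0.99978×0.99947 = -0.027105 + 0.539835 = 0.512730.
Q̄ = (S₀/π) × [bracket] = (1361/π) × 0.512730 = 222.12 W/m².
— Configuration B (φ=-57.3°):
Solar declination: sin δ = sin ε · sin λ_s = sin 23.44° × sin 213.4° = -0.21897, so δ = -12.649°.
cos H₀ = −tan(-57.3°) tan(-12.649°) = -0.3496, H₀ = 1.9279 rad.
Bracket: H₀ sin φ sin δ + cos φ cos δ sin H₀ = 1.9279×-0.84151×-0.21897 + 0.54024×0.97573×0.93691 = 0.355245 + 0.493872 = 0.849117.
Q̄ = (S₀/π) × [bracket] = (1361/π) × 0.849117 = 367.85 W/m².
Ratio Q̄_A / Q̄_B = 222.12 / 367.85 = 0.6038.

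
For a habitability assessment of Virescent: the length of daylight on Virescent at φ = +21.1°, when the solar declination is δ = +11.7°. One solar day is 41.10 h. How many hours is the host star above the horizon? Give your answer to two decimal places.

21.60 h

cos H₀ = −tan φ · tan δ = −tan(+21.1°) × tan(+11.700°) = -0.0799, so H₀ = 1.6508 rad = 94.58°.
Daylight = 2H₀/(2π) × 41.10 h = (1.6508/π) × 41.10 = 21.60 h.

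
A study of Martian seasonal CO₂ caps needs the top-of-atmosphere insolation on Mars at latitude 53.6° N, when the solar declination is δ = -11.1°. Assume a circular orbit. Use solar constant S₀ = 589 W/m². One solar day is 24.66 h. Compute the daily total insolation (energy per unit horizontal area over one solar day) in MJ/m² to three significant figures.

cos H₀ = −tan(+53.6°) tan(-11.100°) = 0.2661, H₀ = 1.3014 rad.
Bracket: H₀ sin φ sin δ + cos φ cos δ sin H₀ = 1.3014×0.80489×-0.19252 + 0.59342×0.98129×0.96394 = -0.201662 + 0.561319 = 0.359657.
Q̄ = (S₀/π) × [bracket] = (589/π) × 0.359657 = 67.430 W/m².
Daily total = Q̄ × 24.66 h × 3600 s/h = 67.430 × 24.66 × 3600 / 10⁶ = 5.986 MJ/m².

5.99 MJ/m²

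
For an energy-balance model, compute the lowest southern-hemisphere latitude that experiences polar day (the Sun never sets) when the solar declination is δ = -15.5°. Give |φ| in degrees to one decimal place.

Polar day requires cos H₀ = −tan φ tan δ ≤ −1, i.e. tan φ tan δ ≥ 1.
The boundary is |tan φ| · |tan δ| = 1, so |φ| = 90° − |δ| = 90° − 15.5° = 74.5° in the southern hemisphere.

|φ| = 74.5°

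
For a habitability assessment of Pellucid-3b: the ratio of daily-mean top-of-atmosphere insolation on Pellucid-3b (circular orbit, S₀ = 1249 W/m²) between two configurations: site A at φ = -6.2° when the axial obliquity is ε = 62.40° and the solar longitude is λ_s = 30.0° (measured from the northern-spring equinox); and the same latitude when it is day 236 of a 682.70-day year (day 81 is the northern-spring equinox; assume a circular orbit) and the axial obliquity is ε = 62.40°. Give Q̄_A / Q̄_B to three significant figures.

— Configuration A (φ=-6.2°):
Solar declination: sin δ = sin ε · sin λ_s = sin 62.40° × sin 30.0° = 0.44310, so δ = +26.302°.
cos H₀ = −tan(-6.2°) tan(+26.302°) = 0.0537, H₀ = 1.5171 rad.
Bracket: H₀ sin φ sin δ + cos φ cos δ sin H₀ = 1.5171×-0.10800×0.44310 + 0.99415×0.89647×0.99856 = -0.072601 + 0.889942 = 0.817341.
Q̄ = (S₀/π) × [bracket] = (1249/π) × 0.817341 = 324.95 W/m².
— Configuration B (φ=-6.2°):
Solar longitude: λ_s = 360° × (236 − 81)/682.70 = 81.734°.
sin δ = sin 62.40° × sin 81.734° = 0.87700, so δ = +61.282°.
cos H₀ = −tan(-6.2°) tan(+61.282°) = 0.1983, H₀ = 1.3712 rad.
Bracket: H₀ sin φ sin δ + cos φ cos δ sin H₀ = 1.3712×-0.10800×0.87700 + 0.99415×0.48049×0.98015 = -0.129875 + 0.468197 = 0.338322.
Q̄ = (S₀/π) × [bracket] = (1249/π) × 0.338322 = 134.51 W/m².
Ratio Q̄_A / Q̄_B = 324.95 / 134.51 = 2.416.

Q̄_A / Q̄_B ≈ 2.42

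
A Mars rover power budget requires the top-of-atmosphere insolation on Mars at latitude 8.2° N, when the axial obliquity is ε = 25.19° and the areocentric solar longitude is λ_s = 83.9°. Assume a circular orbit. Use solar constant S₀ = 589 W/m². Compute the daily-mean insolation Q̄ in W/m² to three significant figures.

sin δ = sin 25.19° × sin 83.9° = 0.42321, so δ = +25.038°.
cos H₀ = −tan(+8.2°) tan(+25.038°) = -0.0673, H₀ = 1.6382 rad.
Bracket: H₀ sin φ sin δ + cos φ cos δ sin H₀ = 1.6382×0.14263×0.42321 + 0.98978×0.90603×0.99773 = 0.098886 + 0.894735 = 0.993621.
Q̄ = (S₀/π) × [bracket] = (589/π) × 0.993621 = 186.3 W/m².

Q̄ ≈ 186 W/m²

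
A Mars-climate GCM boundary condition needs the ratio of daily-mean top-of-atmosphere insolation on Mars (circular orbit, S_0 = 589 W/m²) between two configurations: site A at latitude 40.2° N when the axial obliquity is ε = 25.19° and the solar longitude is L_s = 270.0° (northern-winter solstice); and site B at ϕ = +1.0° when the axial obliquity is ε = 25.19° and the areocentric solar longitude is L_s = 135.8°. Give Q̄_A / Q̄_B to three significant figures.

— Configuration A (ϕ=+40.2°):
Solar declination: sin δ = sin ε · sin L_s = sin 25.19° × sin 270.0° = -0.42562, so δ = -25.190°.
cos h₀ = −tan(+40.2°) tan(-25.190°) = 0.3975, h₀ = 1.1620 rad.
Bracket: h₀ sin ϕ sin δ + cos ϕ cos δ sin h₀ = 1.1620×0.64546×-0.42562 + 0.76380×0.90490×0.91761 = -0.319225 + 0.634218 = 0.314993.
Q̄ = (S_0/π) × [bracket] = (589/π) × 0.314993 = 59.056 W/m².
— Configuration B (ϕ=+1.0°):
sin δ = sin 25.19° × sin 135.8° = 0.29673, so δ = +17.261°.
cos h₀ = −tan(+1.0°) tan(+17.261°) = -0.0054, h₀ = 1.5762 rad.
Bracket: h₀ sin ϕ sin δ + cos ϕ cos δ sin h₀ = 1.5762×0.01745×0.29673 + 0.99985×0.95496×0.99999 = 0.008161 + 0.954807 = 0.962968.
Q̄ = (S_0/π) × [bracket] = (589/π) × 0.962968 = 180.54 W/m².
Ratio Q̄_A / Q̄_B = 59.056 / 180.54 = 0.3271.

Q̄_A / Q̄_B ≈ 0.327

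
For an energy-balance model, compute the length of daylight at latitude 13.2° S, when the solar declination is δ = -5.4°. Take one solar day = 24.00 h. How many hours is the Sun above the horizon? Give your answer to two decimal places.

12.17 h

cos h₀ = −tan ϕ · tan δ = −tan(-13.2°) × tan(-5.400°) = -0.0222, so h₀ = 1.5930 rad = 91.27°.
Daylight = 2h₀/(2π) × 24.00 h = (1.5930/π) × 24.00 = 12.17 h.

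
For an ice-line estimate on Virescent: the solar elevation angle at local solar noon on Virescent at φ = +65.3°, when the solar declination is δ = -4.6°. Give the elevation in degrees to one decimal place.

At local noon the hour angle is zero, so the zenith angle equals |φ − δ| = |+65.3° − (-4.600°)| = 69.900°.
Elevation = 90° − 69.900° = 20.1°.

20.1°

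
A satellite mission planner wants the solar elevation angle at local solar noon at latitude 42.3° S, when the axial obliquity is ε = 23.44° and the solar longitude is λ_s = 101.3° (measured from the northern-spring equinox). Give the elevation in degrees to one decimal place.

24.7°

Solar declination: sin δ = sin ε · sin λ_s = sin 23.44° × sin 101.3° = 0.39008, so δ = +22.959°.
At local noon the hour angle is zero, so the zenith angle equals |φ − δ| = |-42.3° − (+22.959°)| = 65.259°.
Elevation = 90° − 65.259° = 24.7°.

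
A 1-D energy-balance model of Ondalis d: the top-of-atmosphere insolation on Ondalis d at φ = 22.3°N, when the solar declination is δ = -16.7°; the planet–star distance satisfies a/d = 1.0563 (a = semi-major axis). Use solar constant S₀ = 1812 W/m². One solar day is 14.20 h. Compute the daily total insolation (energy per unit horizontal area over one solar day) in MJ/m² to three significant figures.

23.7 MJ/m²

cos H₀ = −tan(+22.3°) tan(-16.700°) = 0.1230, H₀ = 1.4474 rad.
Bracket: H₀ sin φ sin δ + cos φ cos δ sin H₀ = 1.4474×0.37946×-0.28736 + 0.92521×0.95782×0.99240 = -0.157827 + 0.879450 = 0.721623.
Inverse-square distance factor (a/d)² = 1.0563² = 1.115770.
Q̄ = (S₀/π) × 1.115770 × [bracket] = (1812/π) × 1.115770 × 0.721623 = 464.40 W/m².
Daily total = Q̄ × 14.20 h × 3600 s/h = 464.40 × 14.20 × 3600 / 10⁶ = 23.74 MJ/m².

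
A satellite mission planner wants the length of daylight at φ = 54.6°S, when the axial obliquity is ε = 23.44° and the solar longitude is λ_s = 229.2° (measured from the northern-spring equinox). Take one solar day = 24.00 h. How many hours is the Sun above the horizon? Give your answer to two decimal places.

15.52 h

Solar declination: sin δ = sin ε · sin λ_s = sin 23.44° × sin 229.2° = -0.30112, so δ = -17.525°.
cos H₀ = −tan φ · tan δ = −tan(-54.6°) × tan(-17.525°) = -0.4443, so H₀ = 2.0312 rad = 116.38°.
Daylight = 2H₀/(2π) × 24.00 h = (2.0312/π) × 24.00 = 15.52 h.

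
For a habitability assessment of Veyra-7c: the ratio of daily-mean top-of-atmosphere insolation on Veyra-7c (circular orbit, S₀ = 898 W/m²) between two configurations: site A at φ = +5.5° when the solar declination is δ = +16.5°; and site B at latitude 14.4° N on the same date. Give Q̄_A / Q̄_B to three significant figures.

— Configuration A (φ=+5.5°):
cos H₀ = −tan(+5.5°) tan(+16.500°) = -0.0285, H₀ = 1.5993 rad.
Bracket: H₀ sin φ sin δ + cos φ cos δ sin H₀ = 1.5993×0.09585×0.28402 + 0.99540×0.95882×0.99959 = 0.043538 + 0.954018 = 0.997556.
Q̄ = (S₀/π) × [bracket] = (898/π) × 0.997556 = 285.14 W/m².
— Configuration B (φ=+14.4°):
cos H₀ = −tan(+14.4°) tan(+16.500°) = -0.0761, H₀ = 1.6469 rad.
Bracket: H₀ sin φ sin δ + cos φ cos δ sin H₀ = 1.6469×0.24869×0.28402 + 0.96858×0.95882×0.99710 = 0.116325 + 0.926001 = 1.042326.
Q̄ = (S₀/π) × [bracket] = (898/π) × 1.042326 = 297.94 W/m².
Ratio Q̄_A / Q̄_B = 285.14 / 297.94 = 0.9570.

Q̄_A / Q̄_B ≈ 0.957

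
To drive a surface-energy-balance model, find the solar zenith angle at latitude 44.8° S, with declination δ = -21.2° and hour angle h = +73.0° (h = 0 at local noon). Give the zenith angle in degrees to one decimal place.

θ_z = 63.4°

cos θ_z = sin ϕ sin δ + cos ϕ cos δ cos h = 0.254813 + 0.193418 = 0.448231.
θ_z = arccos(0.448231) = 63.4°.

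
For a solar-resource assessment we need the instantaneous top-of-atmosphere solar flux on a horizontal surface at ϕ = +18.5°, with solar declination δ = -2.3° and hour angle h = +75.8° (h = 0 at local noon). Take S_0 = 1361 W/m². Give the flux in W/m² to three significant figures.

299 W/m²

cos θ_z = sin ϕ sin δ + cos ϕ cos δ cos h = -0.012734 + 0.232443 = 0.219709.
Flux = S_0 · cos θ_z = 1361 × 0.219709 = 299.0 W/m².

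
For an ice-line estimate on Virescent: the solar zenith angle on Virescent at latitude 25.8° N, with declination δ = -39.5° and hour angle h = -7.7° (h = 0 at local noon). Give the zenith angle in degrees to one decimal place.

cos θ_z = sin φ sin δ + cos φ cos δ cos h = -0.276841 + 0.688444 = 0.411603.
θ_z = arccos(0.411603) = 65.7°.

θ_z = 65.7°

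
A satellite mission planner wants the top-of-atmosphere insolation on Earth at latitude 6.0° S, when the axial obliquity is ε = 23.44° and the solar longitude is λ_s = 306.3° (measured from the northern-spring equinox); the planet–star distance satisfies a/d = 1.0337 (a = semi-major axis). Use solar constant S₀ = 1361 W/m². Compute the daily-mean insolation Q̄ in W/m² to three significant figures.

Solar declination: sin δ = sin ε · sin λ_s = sin 23.44° × sin 306.3° = -0.32059, so δ = -18.699°.
cos H₀ = −tan(-6.0°) tan(-18.699°) = -0.0356, H₀ = 1.6064 rad.
Bracket: H₀ sin φ sin δ + cos φ cos δ sin H₀ = 1.6064×-0.10453×-0.32059 + 0.99452×0.94722×0.99937 = 0.053833 + 0.941436 = 0.995269.
Inverse-square distance factor (a/d)² = 1.0337² = 1.068536.
Q̄ = (S₀/π) × 1.068536 × [bracket] = (1361/π) × 1.068536 × 0.995269 = 460.7 W/m².

Q̄ ≈ 461 W/m²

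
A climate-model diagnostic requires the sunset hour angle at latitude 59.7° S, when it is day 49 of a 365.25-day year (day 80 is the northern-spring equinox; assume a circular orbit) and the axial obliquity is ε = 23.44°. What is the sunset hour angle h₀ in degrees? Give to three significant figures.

h₀ = 111°

Solar longitude: L_s = 360° × (49 − 80)/365.25 = -30.554°, i.e. -30.554° + 360° = 329.446°.
sin δ = sin 23.44° × sin 329.446° = -0.20222, so δ = -11.667°.
cos h₀ = −tan ϕ · tan δ = −tan(-59.7°) × tan(-11.667°) = -0.3534, so h₀ = 1.9320 rad = 110.69°.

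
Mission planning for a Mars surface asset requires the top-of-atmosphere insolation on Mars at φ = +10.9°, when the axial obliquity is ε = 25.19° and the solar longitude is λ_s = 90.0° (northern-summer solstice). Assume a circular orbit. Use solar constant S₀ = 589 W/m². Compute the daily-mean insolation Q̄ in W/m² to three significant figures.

Q̄ ≈ 191 W/m²

Solar declination: sin δ = sin ε · sin λ_s = sin 25.19° × sin 90.0° = 0.42562, so δ = +25.190°.
cos H₀ = −tan(+10.9°) tan(+25.190°) = -0.0906, H₀ = 1.6615 rad.
Bracket: H₀ sin φ sin δ + cos φ cos δ sin H₀ = 1.6615×0.18910×0.42562 + 0.98196×0.90490×0.99589 = 0.133725 + 0.884924 = 1.018649.
Q̄ = (S₀/π) × [bracket] = (589/π) × 1.018649 = 191.0 W/m².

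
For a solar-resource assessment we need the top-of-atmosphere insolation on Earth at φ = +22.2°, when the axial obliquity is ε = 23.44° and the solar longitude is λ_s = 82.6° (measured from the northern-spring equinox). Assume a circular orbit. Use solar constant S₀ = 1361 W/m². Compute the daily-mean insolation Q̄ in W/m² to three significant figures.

Q̄ ≈ 476 W/m²

Solar declination: sin δ = sin ε · sin λ_s = sin 23.44° × sin 82.6° = 0.39448, so δ = +23.233°.
cos H₀ = −tan(+22.2°) tan(+23.233°) = -0.1752, H₀ = 1.7469 rad.
Bracket: H₀ sin φ sin δ + cos φ cos δ sin H₀ = 1.7469×0.37784×0.39448 + 0.92587×0.91891×0.98453 = 0.260376 + 0.837629 = 1.098005.
Q̄ = (S₀/π) × [bracket] = (1361/π) × 1.098005 = 475.7 W/m².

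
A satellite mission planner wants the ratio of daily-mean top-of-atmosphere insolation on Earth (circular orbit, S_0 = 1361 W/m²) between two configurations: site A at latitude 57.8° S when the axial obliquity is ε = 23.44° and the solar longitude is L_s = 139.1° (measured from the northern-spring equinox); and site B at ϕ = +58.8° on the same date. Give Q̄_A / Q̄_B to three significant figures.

— Configuration A (ϕ=-57.8°):
Solar declination: sin δ = sin ε · sin L_s = sin 23.44° × sin 139.1° = 0.26045, so δ = +15.097°.
cos h₀ = −tan(-57.8°) tan(+15.097°) = 0.4284, h₀ = 1.1281 rad.
Bracket: h₀ sin ϕ sin δ + cos ϕ cos δ sin h₀ = 1.1281×-0.84619×0.26045 + 0.53288×0.96549×0.90360 = -0.248622 + 0.464893 = 0.216271.
Q̄ = (S_0/π) × [bracket] = (1361/π) × 0.216271 = 93.693 W/m².
— Configuration B (ϕ=+58.8°):
cos h₀ = −tan(+58.8°) tan(+15.097°) = -0.4454, h₀ = 2.0324 rad.
Bracket: h₀ sin ϕ sin δ + cos ϕ cos δ sin h₀ = 2.0324×0.85536×0.26045 + 0.51803×0.96549×0.89532 = 0.452775 + 0.447797 = 0.900572.
Q̄ = (S_0/π) × [bracket] = (1361/π) × 0.900572 = 390.15 W/m².
Ratio Q̄_A / Q̄_B = 93.693 / 390.15 = 0.2401.

Q̄_A / Q̄_B ≈ 0.240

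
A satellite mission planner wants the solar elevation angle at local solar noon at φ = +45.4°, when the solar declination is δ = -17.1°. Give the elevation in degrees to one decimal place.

At local noon the hour angle is zero, so the zenith angle equals |φ − δ| = |+45.4° − (-17.100°)| = 62.500°.
Elevation = 90° − 62.500° = 27.5°.

27.5°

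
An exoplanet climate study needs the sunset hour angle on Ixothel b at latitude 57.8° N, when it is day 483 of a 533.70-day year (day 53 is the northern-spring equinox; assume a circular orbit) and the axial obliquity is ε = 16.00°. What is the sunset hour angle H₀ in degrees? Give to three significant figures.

H₀ = 64.8°

Solar longitude: λ_s = 360° × (483 − 53)/533.70 = 290.051°.
sin δ = sin 16.00° × sin 290.051° = -0.25893, so δ = -15.007°.
cos H₀ = −tan φ · tan δ = −tan(+57.8°) × tan(-15.007°) = 0.4257, so H₀ = 1.1311 rad = 64.81°.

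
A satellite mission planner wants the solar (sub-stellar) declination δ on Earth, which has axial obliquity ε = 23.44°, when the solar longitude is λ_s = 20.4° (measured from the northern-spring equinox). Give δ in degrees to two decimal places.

sin δ = sin ε · sin λ_s = sin 23.44° × sin 20.4° = 0.138658.
δ = arcsin(0.138658) = +7.97°.

δ = +7.97°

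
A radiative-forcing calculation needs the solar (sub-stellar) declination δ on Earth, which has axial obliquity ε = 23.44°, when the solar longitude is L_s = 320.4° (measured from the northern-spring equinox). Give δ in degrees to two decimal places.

sin δ = sin ε · sin L_s = sin 23.44° × sin 320.4° = -0.253560.
δ = arcsin(-0.253560) = -14.69°.

δ = -14.69°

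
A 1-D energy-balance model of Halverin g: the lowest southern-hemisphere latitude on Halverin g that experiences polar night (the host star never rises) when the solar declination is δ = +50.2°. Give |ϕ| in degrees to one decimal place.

|ϕ| = 39.8°

Polar night requires cos h₀ = −tan ϕ tan δ ≥ 1, i.e. tan ϕ tan δ ≤ −1.
The boundary is |tan ϕ| · |tan δ| = 1, so |ϕ| = 90° − |δ| = 90° − 50.2° = 39.8° in the southern hemisphere.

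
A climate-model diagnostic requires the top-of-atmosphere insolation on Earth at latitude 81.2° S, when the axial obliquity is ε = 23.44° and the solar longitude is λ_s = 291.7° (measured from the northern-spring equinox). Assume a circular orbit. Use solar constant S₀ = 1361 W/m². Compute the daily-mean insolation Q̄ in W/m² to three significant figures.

Q̄ ≈ 497 W/m²

Solar declination: sin δ = sin ε · sin λ_s = sin 23.44° × sin 291.7° = -0.36960, so δ = -21.691°.
cos H₀ = −tan(-81.2°) tan(-21.691°) = -2.5694 ≤ −1 ⇒ polar day, H₀ = π.
Bracket: H₀ sin φ sin δ + cos φ cos δ sin H₀ = 3.1416×-0.98823×-0.36960 + 0.15299×0.92919×0.00000 = 1.147469 + 0.000000 = 1.147469.
Q̄ = (S₀/π) × [bracket] = (1361/π) × 1.147469 = 497.1 W/m².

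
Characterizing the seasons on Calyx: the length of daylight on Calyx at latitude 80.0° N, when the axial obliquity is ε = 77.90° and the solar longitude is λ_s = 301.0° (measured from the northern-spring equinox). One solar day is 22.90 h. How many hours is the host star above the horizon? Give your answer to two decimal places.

0.00 h

Solar declination: sin δ = sin ε · sin λ_s = sin 77.90° × sin 301.0° = -0.83812, so δ = -56.943°.
cos H₀ = −tan φ · tan δ = 8.7139 ≥ 1, so the host star never rises (polar night) and H₀ = 0.
Daylight = 2H₀/(2π) × 22.90 h = (0.0000/π) × 22.90 = 0.00 h.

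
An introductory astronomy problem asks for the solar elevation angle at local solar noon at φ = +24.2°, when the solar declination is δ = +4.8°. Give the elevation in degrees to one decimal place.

At local noon the hour angle is zero, so the zenith angle equals |φ − δ| = |+24.2° − (+4.800°)| = 19.400°.
Elevation = 90° − 19.400° = 70.6°.

70.6°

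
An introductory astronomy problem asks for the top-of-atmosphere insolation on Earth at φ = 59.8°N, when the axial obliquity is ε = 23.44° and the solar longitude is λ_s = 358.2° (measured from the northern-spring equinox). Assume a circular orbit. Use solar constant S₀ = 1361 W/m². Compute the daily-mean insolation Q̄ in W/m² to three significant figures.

Solar declination: sin δ = sin ε · sin λ_s = sin 23.44° × sin 358.2° = -0.01249, so δ = -0.716°.
cos H₀ = −tan(+59.8°) tan(-0.716°) = 0.0215, H₀ = 1.5493 rad.
Bracket: H₀ sin φ sin δ + cos φ cos δ sin H₀ = 1.5493×0.86427×-0.01249 + 0.50302×0.99992×0.99977 = -0.016724 + 0.502864 = 0.486140.
Q̄ = (S₀/π) × [bracket] = (1361/π) × 0.486140 = 210.6 W/m².

Q̄ ≈ 211 W/m²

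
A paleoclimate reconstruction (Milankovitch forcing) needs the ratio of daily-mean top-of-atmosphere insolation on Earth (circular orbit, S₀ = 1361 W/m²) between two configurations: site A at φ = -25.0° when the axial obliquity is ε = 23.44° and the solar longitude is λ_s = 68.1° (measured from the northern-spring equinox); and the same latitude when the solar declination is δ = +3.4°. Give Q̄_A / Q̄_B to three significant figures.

Q̄_A / Q̄_B ≈ 0.707

— Configuration A (φ=-25.0°):
Solar declination: sin δ = sin ε · sin λ_s = sin 23.44° × sin 68.1° = 0.36908, so δ = +21.659°.
cos H₀ = −tan(-25.0°) tan(+21.659°) = 0.1852, H₀ = 1.3845 rad.
Bracket: H₀ sin φ sin δ + cos φ cos δ sin H₀ = 1.3845×-0.42262×0.36908 + 0.90631×0.92940×0.98270 = -0.215955 + 0.827752 = 0.611797.
Q̄ = (S₀/π) × [bracket] = (1361/π) × 0.611797 = 265.04 W/m².
— Configuration B (φ=-25.0°):
cos H₀ = −tan(-25.0°) tan(+3.400°) = 0.0277, H₀ = 1.5431 rad.
Bracket: H₀ sin φ sin δ + cos φ cos δ sin H₀ = 1.5431×-0.42262×0.05931 + 0.90631×0.99824×0.99962 = -0.038679 + 0.904371 = 0.865692.
Q̄ = (S₀/π) × [bracket] = (1361/π) × 0.865692 = 375.03 W/m².
Ratio Q̄_A / Q̄_B = 265.04 / 375.03 = 0.7067.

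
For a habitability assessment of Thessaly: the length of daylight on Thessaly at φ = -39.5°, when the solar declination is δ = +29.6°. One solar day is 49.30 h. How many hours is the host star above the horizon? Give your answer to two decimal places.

cos H₀ = −tan φ · tan δ = −tan(-39.5°) × tan(+29.600°) = 0.4683, so H₀ = 1.0834 rad = 62.08°.
Daylight = 2H₀/(2π) × 49.30 h = (1.0834/π) × 49.30 = 17.00 h.

17.00 h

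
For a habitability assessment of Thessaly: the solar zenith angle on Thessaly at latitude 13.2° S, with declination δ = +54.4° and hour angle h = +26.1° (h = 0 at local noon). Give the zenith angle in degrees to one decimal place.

cos θ_z = sin φ sin δ + cos φ cos δ cos h = -0.185672 + 0.508951 = 0.323279.
θ_z = arccos(0.323279) = 71.1°.

θ_z = 71.1°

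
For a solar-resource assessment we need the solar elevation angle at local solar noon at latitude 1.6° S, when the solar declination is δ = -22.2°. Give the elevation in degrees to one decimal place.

69.4°

At local noon the hour angle is zero, so the zenith angle equals |φ − δ| = |-1.6° − (-22.200°)| = 20.600°.
Elevation = 90° − 20.600° = 69.4°.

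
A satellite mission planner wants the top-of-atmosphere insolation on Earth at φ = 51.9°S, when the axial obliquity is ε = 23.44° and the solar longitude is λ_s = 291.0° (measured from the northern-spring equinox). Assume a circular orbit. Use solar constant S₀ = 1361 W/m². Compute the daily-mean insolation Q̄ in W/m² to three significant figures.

Solar declination: sin δ = sin ε · sin λ_s = sin 23.44° × sin 291.0° = -0.37137, so δ = -21.800°.
cos H₀ = −tan(-51.9°) tan(-21.800°) = -0.5101, H₀ = 2.1061 rad.
Bracket: H₀ sin φ sin δ + cos φ cos δ sin H₀ = 2.1061×-0.78694×-0.37137 + 0.61704×0.92849×0.86011 = 0.615499 + 0.492770 = 1.108269.
Q̄ = (S₀/π) × [bracket] = (1361/π) × 1.108269 = 480.1 W/m².

Q̄ ≈ 480 W/m²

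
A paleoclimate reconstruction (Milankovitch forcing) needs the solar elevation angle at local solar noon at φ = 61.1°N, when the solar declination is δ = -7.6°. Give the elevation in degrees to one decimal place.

At local noon the hour angle is zero, so the zenith angle equals |φ − δ| = |+61.1° − (-7.600°)| = 68.700°.
Elevation = 90° − 68.700° = 21.3°.

21.3°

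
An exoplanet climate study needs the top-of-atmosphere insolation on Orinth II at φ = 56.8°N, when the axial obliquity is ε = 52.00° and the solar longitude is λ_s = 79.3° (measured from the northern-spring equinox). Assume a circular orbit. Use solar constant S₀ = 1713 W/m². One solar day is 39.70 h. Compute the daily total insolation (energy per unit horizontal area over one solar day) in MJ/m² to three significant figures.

159 MJ/m²

Solar declination: sin δ = sin ε · sin λ_s = sin 52.00° × sin 79.3° = 0.77431, so δ = +50.742°.
cos H₀ = −tan(+56.8°) tan(+50.742°) = -1.8699 ≤ −1 ⇒ polar day, H₀ = π.
Bracket: H₀ sin φ sin δ + cos φ cos δ sin H₀ = 3.1416×0.83676×0.77431 + 0.54756×0.63281×0.00000 = 2.035479 + 0.000000 = 2.035479.
Q̄ = (S₀/π) × [bracket] = (1713/π) × 2.035479 = 1109.9 W/m².
Daily total = Q̄ × 39.70 h × 3600 s/h = 1109.9 × 39.70 × 3600 / 10⁶ = 158.6 MJ/m².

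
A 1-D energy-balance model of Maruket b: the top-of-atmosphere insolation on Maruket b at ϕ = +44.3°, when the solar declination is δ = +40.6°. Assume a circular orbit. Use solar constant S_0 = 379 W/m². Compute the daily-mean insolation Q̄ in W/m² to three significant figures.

Q̄ ≈ 176 W/m²

cos h₀ = −tan(+44.3°) tan(+40.600°) = -0.8364, h₀ = 2.5615 rad.
Bracket: h₀ sin ϕ sin δ + cos ϕ cos δ sin h₀ = 2.5615×0.69842×0.65077 + 0.71569×0.75927×0.54810 = 1.164229 + 0.297839 = 1.462068.
Q̄ = (S_0/π) × [bracket] = (379/π) × 1.462068 = 176.4 W/m².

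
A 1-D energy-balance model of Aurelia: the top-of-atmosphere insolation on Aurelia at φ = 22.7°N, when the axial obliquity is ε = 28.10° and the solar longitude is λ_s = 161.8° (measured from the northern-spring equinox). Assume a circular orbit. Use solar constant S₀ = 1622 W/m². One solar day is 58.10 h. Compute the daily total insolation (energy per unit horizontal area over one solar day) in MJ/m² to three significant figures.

108 MJ/m²

Solar declination: sin δ = sin ε · sin λ_s = sin 28.10° × sin 161.8° = 0.14711, so δ = +8.460°.
cos H₀ = −tan(+22.7°) tan(+8.460°) = -0.0622, H₀ = 1.6331 rad.
Bracket: H₀ sin φ sin δ + cos φ cos δ sin H₀ = 1.6331×0.38591×0.14711 + 0.92254×0.98912×0.99806 = 0.092713 + 0.910733 = 1.003446.
Q̄ = (S₀/π) × [bracket] = (1622/π) × 1.003446 = 518.08 W/m².
Daily total = Q̄ × 58.10 h × 3600 s/h = 518.08 × 58.10 × 3600 / 10⁶ = 108.4 MJ/m².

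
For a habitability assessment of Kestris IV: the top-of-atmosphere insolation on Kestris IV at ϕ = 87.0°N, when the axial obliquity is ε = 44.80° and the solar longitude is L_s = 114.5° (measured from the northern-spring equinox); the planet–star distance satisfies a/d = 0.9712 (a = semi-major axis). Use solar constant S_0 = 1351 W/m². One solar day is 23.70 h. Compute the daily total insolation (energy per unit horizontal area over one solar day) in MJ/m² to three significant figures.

Solar declination: sin δ = sin ε · sin L_s = sin 44.80° × sin 114.5° = 0.64119, so δ = +39.881°.
cos h₀ = −tan(+87.0°) tan(+39.881°) = -15.9433 ≤ −1 ⇒ polar day, h₀ = π.
Bracket: h₀ sin ϕ sin δ + cos ϕ cos δ sin h₀ = 3.1416×0.99863×0.64119 + 0.05234×0.76738×0.00000 = 2.011603 + 0.000000 = 2.011603.
Inverse-square distance factor (a/d)² = 0.9712² = 0.943229.
Q̄ = (S_0/π) × 0.943229 × [bracket] = (1351/π) × 0.943229 × 2.011603 = 815.95 W/m².
Daily total = Q̄ × 23.70 h × 3600 s/h = 815.95 × 23.70 × 3600 / 10⁶ = 69.62 MJ/m².

69.6 MJ/m²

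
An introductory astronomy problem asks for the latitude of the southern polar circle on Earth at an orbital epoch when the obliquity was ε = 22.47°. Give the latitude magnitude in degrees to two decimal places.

67.53°

The polar circle is the lowest latitude that experiences at least one full rotation of continuous darkness at the northern-summer solstice; it lies at |ϕ| = 90° − ε = 90° − 22.47° = 67.53°.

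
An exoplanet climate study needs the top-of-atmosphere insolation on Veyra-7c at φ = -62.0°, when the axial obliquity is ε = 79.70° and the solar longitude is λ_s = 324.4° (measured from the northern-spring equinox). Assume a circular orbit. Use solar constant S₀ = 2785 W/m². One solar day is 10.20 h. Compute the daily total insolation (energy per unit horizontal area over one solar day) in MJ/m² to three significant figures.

51.7 MJ/m²

Solar declination: sin δ = sin ε · sin λ_s = sin 79.70° × sin 324.4° = -0.57274, so δ = -34.942°.
cos H₀ = −tan(-62.0°) tan(-34.942°) = -1.3140 ≤ −1 ⇒ polar day, H₀ = π.
Bracket: H₀ sin φ sin δ + cos φ cos δ sin H₀ = 3.1416×-0.88295×-0.57274 + 0.46947×0.81974×0.00000 = 1.588710 + 0.000000 = 1.588710.
Q̄ = (S₀/π) × [bracket] = (2785/π) × 1.588710 = 1408.4 W/m².
Daily total = Q̄ × 10.20 h × 3600 s/h = 1408.4 × 10.20 × 3600 / 10⁶ = 51.72 MJ/m².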